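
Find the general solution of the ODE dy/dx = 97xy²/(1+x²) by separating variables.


Separate: dy/y² = 97x/(1+x²) dx.
Integrate LHS: ∫ dy/y² = -1/y.
Integrate RHS via u = 1+x²: (97/2)ln(1+x²) + C.
Result: -1/y = (97/2)ln(1+x²) + C.


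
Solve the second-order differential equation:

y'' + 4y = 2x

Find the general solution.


Homogeneous: r² + 4 = 0 ⇒ r = ±2i, y_h = C₁cos(2x) + C₂sin(2x).
Polynomial forcing; try y_p = Ax + B. Then y_p'' + 4 y_p = 4(Ax + B) = 2x, so B = 0 and A = 1/2.
General solution: y = C₁cos(2x) + C₂sin(2x) + (1/2)x.


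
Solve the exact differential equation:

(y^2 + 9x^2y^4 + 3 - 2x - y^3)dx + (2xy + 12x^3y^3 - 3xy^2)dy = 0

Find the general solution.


Check exactness: ∂M/∂y = 2y + 36x^2y^3 - 3y^2 and ∂N/∂x = 2y + 36x^2y^3 - 3y^2; equal, so the equation is exact.
Integrate M with respect to x (treating y as constant): ∫M dx = xy^2 + 3x^3y^4 + 3x - x^2 - xy^3 + h(y).
Differentiate w.r.t. y and set equal to N: all terms match, so h'(y) = 0 and h is a constant absorbed into C.
General solution: xy^2 + 3x^3y^4 + 3x - x^2 - xy^3 = C.


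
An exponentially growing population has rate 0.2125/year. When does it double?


Exponential growth: P(t) = P₀ e^(0.2125t). Set P(t)/P₀ = 2: e^(0.2125t) = 2.
Solve: t = ln(2)/0.2125 ≈ 3.26 years.


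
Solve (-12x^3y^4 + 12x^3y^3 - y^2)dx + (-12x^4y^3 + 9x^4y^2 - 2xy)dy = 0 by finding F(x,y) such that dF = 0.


Check exactness: ∂M/∂y = -48x^3y^3 + 36x^3y^2 - 2y and ∂N/∂x = -48x^3y^3 + 36x^3y^2 - 2y; equal, so the equation is exact.
Integrate M with respect to x (treating y as constant): ∫M dx = -3x^4y^4 + 3x^4y^3 - xy^2 + h(y).
Differentiate w.r.t. y and set equal to N: all terms match, so h'(y) = 0 and h is a constant absorbed into C.
General solution: -3x^4y^4 + 3x^4y^3 - xy^2 = C.


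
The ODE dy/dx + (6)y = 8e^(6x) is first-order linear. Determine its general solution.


P(x) = 6 ⇒ μ = e^(6x).
(μ y)' = 8e^(12x) ⇒ μ y = (8/12)e^(12x) + C.
Divide by μ: y = (2/3)e^(6x) + Ce^(-6x).


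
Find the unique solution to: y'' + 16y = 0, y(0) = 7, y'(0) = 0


Characteristic roots of r² + 16 = 0 are ±4i, so y = C₁cos(4x) + C₂sin(4x).
Apply y(0) = 7: C₁ = 7. Differentiate and apply y'(0) = 0: 4·C₂ = 0, so C₂ = 0.
Particular solution: y = 7cos(4x).


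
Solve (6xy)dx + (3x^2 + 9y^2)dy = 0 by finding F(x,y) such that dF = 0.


Check exactness: ∂M/∂y = 6x and ∂N/∂x = 6x; equal, so the equation is exact.
Integrate M with respect to x (treating y as constant): ∫M dx = 3x^2y + h(y).
Differentiate w.r.t. y and set equal to N: the x-dependent terms already match, leaving h'(y) = 9y^2. Integrate: h(y) = 3y^3.
So F(x,y) = 3x^2y + 3y^3.
General solution: 3x^2y + 3y^3 = C.


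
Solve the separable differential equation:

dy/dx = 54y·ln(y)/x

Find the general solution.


Separate: dy/[y ln(y)] = 54 dx/x.
Substitute u = ln(y): du/u = 54 dx/x.
Integrate: ln|ln(y)| = 54ln|x| + C₀, hence ln(y) = C·x^54.


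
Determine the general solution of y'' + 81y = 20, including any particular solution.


Homogeneous part: r² + 81 = 0 ⇒ r = ±9i, so y_h = C₁cos(9x) + C₂sin(9x).
Try constant y_p = A; plug in: 81A = 20 ⇒ A = 20/81.
General solution: y = C₁cos(9x) + C₂sin(9x) + 20/81.


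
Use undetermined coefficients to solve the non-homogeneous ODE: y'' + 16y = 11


Homogeneous part: r² + 16 = 0 ⇒ r = ±4i, so y_h = C₁cos(4x) + C₂sin(4x).
Try constant y_p = A; plug in: 16A = 11 ⇒ A = 11/16.
General solution: y = C₁cos(4x) + C₂sin(4x) + 11/16.


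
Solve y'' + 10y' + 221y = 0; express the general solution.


Characteristic equation: r² + 10r + 221 = 0.
Discriminant is negative; roots r = -5 ± 14i (complex conjugate pair).
General solution uses e^(α x)(C₁ cos(β x) + C₂ sin(β x)): y = e^(-5x)(C₁cos(14x) + C₂sin(14x)).


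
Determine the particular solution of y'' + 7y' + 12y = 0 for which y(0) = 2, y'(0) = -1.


Characteristic roots of r² + 7r + 12 = 0 are -3, -4.
General solution y = c₁ e^(-3x) + c₂ e^(-4x).
Apply y(0) = 2: c₁ + c₂ = 2. Apply y'(0) = -1: -3 c₁ - 4 c₂ = -1.
Solve: c₁ = 7, c₂ = -5.
Particular solution: y = 7e^(-3x) - 5e^(-4x).


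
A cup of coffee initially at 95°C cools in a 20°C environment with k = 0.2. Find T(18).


Newton's law: dT/dt = -k(T - T_a) has solution T(t) = T_a + (T₀ - T_a)e^(-kt).
Plug in T_a = 20, T₀ = 95, k = 0.2, t = 18: T(18) = 20 + (75)e^(-3.60) ≈ 22.0°C.


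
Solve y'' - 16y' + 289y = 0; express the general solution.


Characteristic equation: r² - 16r + 289 = 0.
Discriminant is negative; roots r = 8 ± 15i (complex conjugate pair).
General solution uses e^(α x)(C₁ cos(β x) + C₂ sin(β x)): y = e^(8x)(C₁cos(15x) + C₂sin(15x)).


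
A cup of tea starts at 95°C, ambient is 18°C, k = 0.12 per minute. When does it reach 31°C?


From T(t) = T_a + (T₀ - T_a)e^(-kt), set T(t) = 31:
(31 - 18) / (95 - 18) = e^(-0.12t), so t = -ln(0.169)/0.12 ≈ 14.8 minutes.


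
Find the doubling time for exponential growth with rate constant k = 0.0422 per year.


Exponential growth: P(t) = P₀ e^(0.0422t). Set P(t)/P₀ = 2: e^(0.0422t) = 2.
Solve: t = ln(2)/0.0422 ≈ 16.43 years.


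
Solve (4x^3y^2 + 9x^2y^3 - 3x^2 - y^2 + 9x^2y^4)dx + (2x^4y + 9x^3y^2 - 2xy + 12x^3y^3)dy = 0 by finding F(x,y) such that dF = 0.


Check exactness: ∂M/∂y = 8x^3y + 27x^2y^2 - 2y + 36x^2y^3 and ∂N/∂x = 8x^3y + 27x^2y^2 - 2y + 36x^2y^3; equal, so the equation is exact.
Integrate M with respect to x (treating y as constant): ∫M dx = x^4y^2 + 3x^3y^3 - x^3 - xy^2 + 3x^3y^4 + h(y).
Differentiate w.r.t. y and set equal to N: all terms match, so h'(y) = 0 and h is a constant absorbed into C.
General solution: x^4y^2 + 3x^3y^3 - x^3 - xy^2 + 3x^3y^4 = C.


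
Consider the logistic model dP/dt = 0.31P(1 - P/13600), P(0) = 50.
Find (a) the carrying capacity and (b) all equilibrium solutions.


Logistic ODE dP/dt = 0.31P(1 - P/13600) has equilibria where dP/dt = 0, i.e. P = 0 or P = 13600.
The coefficient (1 - P/K) = 0 when P = K, identifying K = 13600 as the carrying capacity.
(a) K = 13600; (b) equilibria P = 0 and P = 13600.


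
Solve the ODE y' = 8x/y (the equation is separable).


Separate variables: y dy = 8x dx.
Integrate both sides: y²/2 = 4x^2 + C₀.
Multiply by 2: y² = 8x^2 + C.


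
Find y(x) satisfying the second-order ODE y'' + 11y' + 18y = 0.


Characteristic equation: r² + 11r + 18 = 0.
Factor: (r + 9)(r + 2) = 0 ⇒ r = -9, -2 (distinct real).
General solution: y = C₁e^(-9x) + C₂e^(-2x).


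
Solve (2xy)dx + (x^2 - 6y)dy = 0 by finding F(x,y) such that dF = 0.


Check exactness: ∂M/∂y = 2x and ∂N/∂x = 2x; equal, so the equation is exact.
Integrate M with respect to x (treating y as constant): ∫M dx = x^2y + h(y).
Differentiate w.r.t. y and set equal to N: the x-dependent terms already match, leaving h'(y) = -6y. Integrate: h(y) = -3y^2.
So F(x,y) = x^2y - 3y^2.
General solution: x^2y - 3y^2 = C.


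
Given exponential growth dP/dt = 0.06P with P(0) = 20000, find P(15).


The ODE dP/dt = 0.06P has solution P(t) = P(0)e^(0.06t).
Substitute P(0) = 20000 and t = 15: P(15) = 20000 e^(0.90) ≈ 49192.


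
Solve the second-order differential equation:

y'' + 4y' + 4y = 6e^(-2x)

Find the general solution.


Characteristic polynomial (r + 2)² = 0; repeated root r = -2.
y_h = (C₁ + C₂x)e^(-2x). Forcing matches the repeated root (resonance), so try y_p = Ax² e^(-2x).
Substitute and solve for A: 2A = 6, so A = 3.
General solution: y = (C₁ + C₂x + 3x²)e^(-2x).


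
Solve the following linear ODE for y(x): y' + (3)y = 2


P(x) = 3, Q(x) = 2; integrating factor μ = e^(3x).
(μ y)' = 2e^(3x) ⇒ μ y = (2/3)e^(3x) + C.
Divide by μ: y = 2/3 + Ce^(-3x).


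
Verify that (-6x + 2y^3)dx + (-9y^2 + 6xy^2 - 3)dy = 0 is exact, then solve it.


Check exactness: ∂M/∂y = 6y^2 and ∂N/∂x = 6y^2; equal, so the equation is exact.
Integrate M with respect to x (treating y as constant): ∫M dx = -3x^2 + 2xy^3 + h(y).
Differentiate w.r.t. y and set equal to N: the x-dependent terms already match, leaving h'(y) = -9y^2 - 3. Integrate: h(y) = -3y^3 - 3y.
So F(x,y) = -3x^2 - 3y^3 + 2xy^3 - 3y.
General solution: -3x^2 - 3y^3 + 2xy^3 - 3y = C.


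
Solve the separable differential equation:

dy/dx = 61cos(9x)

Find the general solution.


g(y) = 1, so integrate directly: y = ∫ 61cos(9x) dx = (61/9)sin(9x) + C.


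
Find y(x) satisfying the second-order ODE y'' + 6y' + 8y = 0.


Characteristic equation: r² + 6r + 8 = 0.
Factor: (r + 4)(r + 2) = 0 ⇒ r = -4, -2 (distinct real).
General solution: y = C₁e^(-4x) + C₂e^(-2x).


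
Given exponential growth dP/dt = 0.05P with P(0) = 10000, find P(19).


The ODE dP/dt = 0.05P has solution P(t) = P(0)e^(0.05t).
Substitute P(0) = 10000 and t = 19: P(19) = 10000 e^(0.95) ≈ 25857.


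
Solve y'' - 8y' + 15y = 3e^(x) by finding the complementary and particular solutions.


Characteristic roots of r² - 8r + 15 = 0 are 3, 5.
y_h = C₁e^(3x) + C₂e^(5x).
Forcing exponent 1 is not a characteristic root; try y_p = Ae^(x).
Substitute: A·(1 + (-8)·1 + (15)) = A·8 = 3, so A = 3/8.
General solution: y = C₁e^(3x) + C₂e^(5x) + (3/8)e^(x).


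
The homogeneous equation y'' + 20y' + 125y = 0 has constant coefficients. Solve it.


Characteristic equation: r² + 20r + 125 = 0.
Discriminant is negative; roots r = -10 ± 5i (complex conjugate pair).
General solution uses e^(α x)(C₁ cos(β x) + C₂ sin(β x)): y = e^(-10x)(C₁cos(5x) + C₂sin(5x)).


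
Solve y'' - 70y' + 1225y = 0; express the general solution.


Characteristic equation: r² - 70r + 1225 = 0, i.e. (r - 35)² = 0.
Repeated root r = 35; include an x factor for the second linearly independent solution.
General solution: y = (C₁ + C₂x)e^(35x).


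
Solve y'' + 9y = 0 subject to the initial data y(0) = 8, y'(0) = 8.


Characteristic roots of r² + 9 = 0 are ±3i, so y = C₁cos(3x) + C₂sin(3x).
Apply y(0) = 8: C₁ = 8. Differentiate and apply y'(0) = 8: 3·C₂ = 8, so C₂ = 8/3.
Particular solution: y = 8cos(3x) + (8/3)sin(3x).


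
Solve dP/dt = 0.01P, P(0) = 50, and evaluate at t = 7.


The ODE dP/dt = 0.01P has solution P(t) = P(0)e^(0.01t).
Substitute P(0) = 50 and t = 7: P(7) = 50 e^(0.07) ≈ 54.


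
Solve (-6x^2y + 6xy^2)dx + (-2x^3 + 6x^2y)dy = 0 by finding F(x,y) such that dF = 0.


Check exactness: ∂M/∂y = -6x^2 + 12xy and ∂N/∂x = -6x^2 + 12xy; equal, so the equation is exact.
Integrate M with respect to x (treating y as constant): ∫M dx = -2x^3y + 3x^2y^2 + h(y).
Differentiate w.r.t. y and set equal to N: all terms match, so h'(y) = 0 and h is a constant absorbed into C.
General solution: -2x^3y + 3x^2y^2 = C.


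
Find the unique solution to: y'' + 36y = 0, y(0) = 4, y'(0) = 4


Characteristic roots of r² + 36 = 0 are ±6i, so y = C₁cos(6x) + C₂sin(6x).
Apply y(0) = 4: C₁ = 4. Differentiate and apply y'(0) = 4: 6·C₂ = 4, so C₂ = 2/3.
Particular solution: y = 4cos(6x) + (2/3)sin(6x).


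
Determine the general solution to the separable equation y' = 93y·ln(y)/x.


Separate: dy/[y ln(y)] = 93 dx/x.
Substitute u = ln(y): du/u = 93 dx/x.
Integrate: ln|ln(y)| = 93ln|x| + C₀, hence ln(y) = C·x^93.


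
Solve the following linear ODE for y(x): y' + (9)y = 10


P(x) = 9, Q(x) = 10; integrating factor μ = e^(9x).
(μ y)' = 10e^(9x) ⇒ μ y = (10/9)e^(9x) + C.
Divide by μ: y = 10/9 + Ce^(-9x).


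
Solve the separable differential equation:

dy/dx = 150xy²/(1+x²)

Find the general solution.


Separate: dy/y² = 150x/(1+x²) dx.
Integrate LHS: ∫ dy/y² = -1/y.
Integrate RHS via u = 1+x²: 75ln(1+x²) + C.
Result: -1/y = 75ln(1+x²) + C.


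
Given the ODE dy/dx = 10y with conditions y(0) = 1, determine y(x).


General solution of y' = 10y is y = Ce^(10x).
Apply y(0) = 1: C = 1.
Particular solution: y = e^(10x).


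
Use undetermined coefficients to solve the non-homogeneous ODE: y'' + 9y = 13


Homogeneous part: r² + 9 = 0 ⇒ r = ±3i, so y_h = C₁cos(3x) + C₂sin(3x).
Try constant y_p = A; plug in: 9A = 13 ⇒ A = 13/9.
General solution: y = C₁cos(3x) + C₂sin(3x) + 13/9.


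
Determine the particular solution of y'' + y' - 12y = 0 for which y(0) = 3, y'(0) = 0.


Characteristic roots of r² + r - 12 = 0 are -4, 3.
General solution y = c₁ e^(-4x) + c₂ e^(3x).
Apply y(0) = 3: c₁ + c₂ = 3. Apply y'(0) = 0: -4 c₁ + 3 c₂ = 0.
Solve: c₁ = 9/7, c₂ = 12/7.
Particular solution: y = (9/7)e^(-4x) + (12/7)e^(3x).


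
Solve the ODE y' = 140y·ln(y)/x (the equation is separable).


Separate: dy/[y ln(y)] = 140 dx/x.
Substitute u = ln(y): du/u = 140 dx/x.
Integrate: ln|ln(y)| = 140ln|x| + C₀, hence ln(y) = C·x^140.


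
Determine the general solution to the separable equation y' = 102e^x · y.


Separate variables: dy/y = 102e^x dx.
Integrate: ln|y| = 102e^x + C₀.
Exponentiate: y = Ce^(102e^x).


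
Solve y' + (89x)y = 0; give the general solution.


P(x) = 89x ⇒ μ = e^((89/2)x²).
Q(x) = 0 so μ y is constant: y = Ce^(-(89/2)x²).


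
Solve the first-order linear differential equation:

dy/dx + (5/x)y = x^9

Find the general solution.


P(x) = 5/x ⇒ μ = x^5.
(x^5 y)' = x^5·x^9 = x^14.
Integrate: x^5 y = x^15/(15) + C.
Solve for y: y = (1/15)x^10 + C/x^5.


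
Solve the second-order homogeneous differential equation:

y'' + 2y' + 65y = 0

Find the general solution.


Characteristic equation: r² + 2r + 65 = 0.
Discriminant is negative; roots r = -1 ± 8i (complex conjugate pair).
General solution uses e^(α x)(C₁ cos(β x) + C₂ sin(β x)): y = e^(-x)(C₁cos(8x) + C₂sin(8x)).


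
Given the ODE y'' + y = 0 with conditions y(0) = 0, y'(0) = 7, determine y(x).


Characteristic roots of r² + 1 = 0 are ±1i, so y = C₁cos(x) + C₂sin(x).
Apply y(0) = 0: C₁ = 0. Differentiate and apply y'(0) = 7: 1·C₂ = 7, so C₂ = 7.
Particular solution: y = 7sin(x).


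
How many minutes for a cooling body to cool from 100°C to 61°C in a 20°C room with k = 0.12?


From T(t) = T_a + (T₀ - T_a)e^(-kt), set T(t) = 61:
(61 - 20) / (100 - 20) = e^(-0.12t), so t = -ln(0.512)/0.12 ≈ 5.6 minutes.


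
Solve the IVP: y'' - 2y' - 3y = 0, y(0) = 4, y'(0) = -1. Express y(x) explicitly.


Characteristic roots of r² - 2r - 3 = 0 are -1, 3.
General solution y = c₁ e^(-x) + c₂ e^(3x).
Apply y(0) = 4: c₁ + c₂ = 4. Apply y'(0) = -1: -1 c₁ + 3 c₂ = -1.
Solve: c₁ = 13/4, c₂ = 3/4.
Particular solution: y = (13/4)e^(-x) + (3/4)e^(3x).


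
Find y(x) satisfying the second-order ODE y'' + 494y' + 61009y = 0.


Characteristic equation: r² + 494r + 61009 = 0, i.e. (r + 247)² = 0.
Repeated root r = -247; include an x factor for the second linearly independent solution.
General solution: y = (C₁ + C₂x)e^(-247x).


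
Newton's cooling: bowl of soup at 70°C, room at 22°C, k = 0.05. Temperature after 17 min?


Newton's law: dT/dt = -k(T - T_a) has solution T(t) = T_a + (T₀ - T_a)e^(-kt).
Plug in T_a = 22, T₀ = 70, k = 0.05, t = 17: T(17) = 22 + (48)e^(-0.85) ≈ 42.5°C.


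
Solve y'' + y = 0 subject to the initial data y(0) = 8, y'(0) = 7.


Characteristic roots of r² + 1 = 0 are ±1i, so y = C₁cos(x) + C₂sin(x).
Apply y(0) = 8: C₁ = 8. Differentiate and apply y'(0) = 7: 1·C₂ = 7, so C₂ = 7.
Particular solution: y = 8cos(x) + 7sin(x).


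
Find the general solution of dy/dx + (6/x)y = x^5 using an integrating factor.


P(x) = 6/x ⇒ μ = x^6.
(x^6 y)' = x^6·x^5 = x^11.
Integrate: x^6 y = x^12/(12) + C.
Solve for y: y = (1/12)x^6 + C/x^6.


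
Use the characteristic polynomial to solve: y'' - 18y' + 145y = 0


Characteristic equation: r² - 18r + 145 = 0.
Discriminant is negative; roots r = 9 ± 8i (complex conjugate pair).
General solution uses e^(α x)(C₁ cos(β x) + C₂ sin(β x)): y = e^(9x)(C₁cos(8x) + C₂sin(8x)).


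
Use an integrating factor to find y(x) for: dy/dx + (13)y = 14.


P(x) = 13, Q(x) = 14; integrating factor μ = e^(13x).
(μ y)' = 14e^(13x) ⇒ μ y = (14/13)e^(13x) + C.
Divide by μ: y = 14/13 + Ce^(-13x).


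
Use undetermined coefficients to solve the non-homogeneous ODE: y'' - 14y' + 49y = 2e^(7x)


Characteristic polynomial (r - 7)² = 0; repeated root r = 7.
y_h = (C₁ + C₂x)e^(7x). Forcing matches the repeated root (resonance), so try y_p = Ax² e^(7x).
Substitute and solve for A: 2A = 2, so A = 1.
General solution: y = (C₁ + C₂x + x²)e^(7x).


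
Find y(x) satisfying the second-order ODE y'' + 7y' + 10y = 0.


Characteristic equation: r² + 7r + 10 = 0.
Factor: (r + 2)(r + 5) = 0 ⇒ r = -2, -5 (distinct real).
General solution: y = C₁e^(-2x) + C₂e^(-5x).


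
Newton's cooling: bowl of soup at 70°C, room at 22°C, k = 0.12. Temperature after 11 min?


Newton's law: dT/dt = -k(T - T_a) has solution T(t) = T_a + (T₀ - T_a)e^(-kt).
Plug in T_a = 22, T₀ = 70, k = 0.12, t = 11: T(11) = 22 + (48)e^(-1.32) ≈ 34.8°C.


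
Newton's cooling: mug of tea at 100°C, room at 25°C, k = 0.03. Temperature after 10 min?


Newton's law: dT/dt = -k(T - T_a) has solution T(t) = T_a + (T₀ - T_a)e^(-kt).
Plug in T_a = 25, T₀ = 100, k = 0.03, t = 10: T(10) = 25 + (75)e^(-0.30) ≈ 80.6°C.


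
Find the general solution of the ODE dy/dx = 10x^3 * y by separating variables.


Separate variables: dy/y = 10x^3 dx.
Integrate: ln|y| = (5/2)x^4 + C₀.
Exponentiate: y = Ce^((5/2)x^4).


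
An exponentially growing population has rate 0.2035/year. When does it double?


Exponential growth: P(t) = P₀ e^(0.2035t). Set P(t)/P₀ = 2: e^(0.2035t) = 2.
Solve: t = ln(2)/0.2035 ≈ 3.41 years.


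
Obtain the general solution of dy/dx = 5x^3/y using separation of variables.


Separate variables: y dy = 5x^3 dx.
Integrate both sides: y²/2 = (5/4)x^4 + C₀.
Multiply by 2: y² = (5/2)x^4 + C.


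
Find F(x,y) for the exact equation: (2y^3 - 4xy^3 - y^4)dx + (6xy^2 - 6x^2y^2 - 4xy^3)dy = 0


Check exactness: ∂M/∂y = 6y^2 - 12xy^2 - 4y^3 and ∂N/∂x = 6y^2 - 12xy^2 - 4y^3; equal, so the equation is exact.
Integrate M with respect to x (treating y as constant): ∫M dx = 2xy^3 - 2x^2y^3 - xy^4 + h(y).
Differentiate w.r.t. y and set equal to N: all terms match, so h'(y) = 0 and h is a constant absorbed into C.
General solution: 2xy^3 - 2x^2y^3 - xy^4 = C.


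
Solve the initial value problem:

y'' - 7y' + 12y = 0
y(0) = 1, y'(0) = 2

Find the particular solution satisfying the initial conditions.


Characteristic roots of r² - 7r + 12 = 0 are 3, 4.
General solution y = c₁ e^(3x) + c₂ e^(4x).
Apply y(0) = 1: c₁ + c₂ = 1. Apply y'(0) = 2: 3 c₁ + 4 c₂ = 2.
Solve: c₁ = 2, c₂ = -1.
Particular solution: y = 2e^(3x) - e^(4x).


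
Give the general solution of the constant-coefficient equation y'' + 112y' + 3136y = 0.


Characteristic equation: r² + 112r + 3136 = 0, i.e. (r + 56)² = 0.
Repeated root r = -56; include an x factor for the second linearly independent solution.
General solution: y = (C₁ + C₂x)e^(-56x).


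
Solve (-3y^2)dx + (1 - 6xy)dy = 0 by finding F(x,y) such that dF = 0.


Check exactness: ∂M/∂y = -6y and ∂N/∂x = -6y; equal, so the equation is exact.
Integrate M with respect to x (treating y as constant): ∫M dx = -3xy^2 + h(y).
Differentiate w.r.t. y and set equal to N: the x-dependent terms already match, leaving h'(y) = 1. Integrate: h(y) = y.
So F(x,y) = y - 3xy^2.
General solution: y - 3xy^2 = C.


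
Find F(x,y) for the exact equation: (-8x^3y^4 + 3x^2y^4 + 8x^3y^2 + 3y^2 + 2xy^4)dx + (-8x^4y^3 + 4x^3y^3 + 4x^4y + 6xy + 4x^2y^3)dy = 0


Check exactness: ∂M/∂y = -32x^3y^3 + 12x^2y^3 + 16x^3y + 6y + 8xy^3 and ∂N/∂x = -32x^3y^3 + 12x^2y^3 + 16x^3y + 6y + 8xy^3; equal, so the equation is exact.
Integrate M with respect to x (treating y as constant): ∫M dx = -2x^4y^4 + x^3y^4 + 2x^4y^2 + 3xy^2 + x^2y^4 + h(y).
Differentiate w.r.t. y and set equal to N: all terms match, so h'(y) = 0 and h is a constant absorbed into C.
General solution: -2x^4y^4 + x^3y^4 + 2x^4y^2 + 3xy^2 + x^2y^4 = C.


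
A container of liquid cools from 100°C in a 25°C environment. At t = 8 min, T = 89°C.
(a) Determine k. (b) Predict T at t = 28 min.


Newton's law: T(t) = T_a + (T₀ - T_a)e^(-kt).
(a) Use T(8) = 89: (89 - 25)/(100 - 25) = e^(-k·8), so k = -ln(0.853)/8 ≈ 0.0198.
(b) Apply k to t = 28: T(28) = 25 + (75)e^(-0.555) ≈ 68.1°C.


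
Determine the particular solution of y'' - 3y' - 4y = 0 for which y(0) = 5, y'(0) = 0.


Characteristic roots of r² - 3r - 4 = 0 are -1, 4.
General solution y = c₁ e^(-x) + c₂ e^(4x).
Apply y(0) = 5: c₁ + c₂ = 5. Apply y'(0) = 0: -1 c₁ + 4 c₂ = 0.
Solve: c₁ = 4, c₂ = 1.
Particular solution: y = 4e^(-x) + e^(4x).


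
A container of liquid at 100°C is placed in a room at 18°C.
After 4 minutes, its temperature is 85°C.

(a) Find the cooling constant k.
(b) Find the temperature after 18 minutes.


Newton's law: T(t) = T_a + (T₀ - T_a)e^(-kt).
(a) Use T(4) = 85: (85 - 18)/(100 - 18) = e^(-k·4), so k = -ln(0.817)/4 ≈ 0.0505.
(b) Apply k to t = 18: T(18) = 18 + (82)e^(-0.909) ≈ 51.0°C.


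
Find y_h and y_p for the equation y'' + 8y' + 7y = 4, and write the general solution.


Characteristic roots of r² + 8r + 7 = 0 are -1, -7.
y_h = C₁e^(-x) + C₂e^(-7x).
Constant forcing; try y_p = A. Then 7A = 4 ⇒ A = 4/7.
General solution: y = C₁e^(-x) + C₂e^(-7x) + 4/7.


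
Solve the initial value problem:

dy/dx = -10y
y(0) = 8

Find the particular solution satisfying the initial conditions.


General solution of y' = -10y is y = Ce^(-10x).
Apply y(0) = 8: C = 8.
Particular solution: y = 8e^(-10x).


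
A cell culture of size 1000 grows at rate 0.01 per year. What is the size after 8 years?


The ODE dP/dt = 0.01P has solution P(t) = P(0)e^(0.01t).
Substitute P(0) = 1000 and t = 8: P(8) = 1000 e^(0.08) ≈ 1083.


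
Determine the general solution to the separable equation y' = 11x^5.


Integrate both sides with respect to x: y = ∫ 11x^5 dx = (11/6)x^6 + C.


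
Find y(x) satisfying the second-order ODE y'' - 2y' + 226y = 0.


Characteristic equation: r² - 2r + 226 = 0.
Discriminant is negative; roots r = 1 ± 15i (complex conjugate pair).
General solution uses e^(α x)(C₁ cos(β x) + C₂ sin(β x)): y = e^(x)(C₁cos(15x) + C₂sin(15x)).


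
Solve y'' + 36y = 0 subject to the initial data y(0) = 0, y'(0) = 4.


Characteristic roots of r² + 36 = 0 are ±6i, so y = C₁cos(6x) + C₂sin(6x).
Apply y(0) = 0: C₁ = 0. Differentiate and apply y'(0) = 4: 6·C₂ = 4, so C₂ = 2/3.
Particular solution: y = (2/3)sin(6x).


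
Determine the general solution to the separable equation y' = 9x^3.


Integrate both sides with respect to x: y = ∫ 9x^3 dx = (9/4)x^4 + C.


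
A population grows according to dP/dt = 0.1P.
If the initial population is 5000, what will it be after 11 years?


The ODE dP/dt = 0.1P has solution P(t) = P(0)e^(0.1t).
Substitute P(0) = 5000 and t = 11: P(11) = 5000 e^(1.10) ≈ 15021.


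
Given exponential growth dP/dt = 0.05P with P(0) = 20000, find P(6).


The ODE dP/dt = 0.05P has solution P(t) = P(0)e^(0.05t).
Substitute P(0) = 20000 and t = 6: P(6) = 20000 e^(0.30) ≈ 26997.


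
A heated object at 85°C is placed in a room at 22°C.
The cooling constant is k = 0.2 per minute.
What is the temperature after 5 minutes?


Newton's law: dT/dt = -k(T - T_a) has solution T(t) = T_a + (T₀ - T_a)e^(-kt).
Plug in T_a = 22, T₀ = 85, k = 0.2, t = 5: T(5) = 22 + (63)e^(-1.00) ≈ 45.2°C.


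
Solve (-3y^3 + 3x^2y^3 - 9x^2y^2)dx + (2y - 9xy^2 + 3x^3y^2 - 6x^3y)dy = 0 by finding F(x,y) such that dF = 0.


Check exactness: ∂M/∂y = -9y^2 + 9x^2y^2 - 18x^2y and ∂N/∂x = -9y^2 + 9x^2y^2 - 18x^2y; equal, so the equation is exact.
Integrate M with respect to x (treating y as constant): ∫M dx = -3xy^3 + x^3y^3 - 3x^3y^2 + h(y).
Differentiate w.r.t. y and set equal to N: the x-dependent terms already match, leaving h'(y) = 2y. Integrate: h(y) = y^2.
So F(x,y) = y^2 - 3xy^3 + x^3y^3 - 3x^3y^2.
General solution: y^2 - 3xy^3 + x^3y^3 - 3x^3y^2 = C.


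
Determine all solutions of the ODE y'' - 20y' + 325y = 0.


Characteristic equation: r² - 20r + 325 = 0.
Discriminant is negative; roots r = 10 ± 15i (complex conjugate pair).
General solution uses e^(α x)(C₁ cos(β x) + C₂ sin(β x)): y = e^(10x)(C₁cos(15x) + C₂sin(15x)).


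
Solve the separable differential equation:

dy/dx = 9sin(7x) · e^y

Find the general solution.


Separate: e^(-y) dy = 9sin(7x) dx.
Integrate: -e^(-y) = -(9/7)cos(7x) + C₀.
Rearrange: e^(-y) = (9/7)cos(7x) + C.


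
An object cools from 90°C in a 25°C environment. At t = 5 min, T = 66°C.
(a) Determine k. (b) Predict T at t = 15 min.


Newton's law: T(t) = T_a + (T₀ - T_a)e^(-kt).
(a) Use T(5) = 66: (66 - 25)/(90 - 25) = e^(-k·5), so k = -ln(0.631)/5 ≈ 0.0922.
(b) Apply k to t = 15: T(15) = 25 + (65)e^(-1.382) ≈ 41.3°C.


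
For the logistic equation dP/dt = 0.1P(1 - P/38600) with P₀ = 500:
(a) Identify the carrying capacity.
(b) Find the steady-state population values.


Logistic ODE dP/dt = 0.1P(1 - P/38600) has equilibria where dP/dt = 0, i.e. P = 0 or P = 38600.
The coefficient (1 - P/K) = 0 when P = K, identifying K = 38600 as the carrying capacity.
(a) K = 38600; (b) equilibria P = 0 and P = 38600.


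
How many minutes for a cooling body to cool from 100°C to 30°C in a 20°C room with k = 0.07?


From T(t) = T_a + (T₀ - T_a)e^(-kt), set T(t) = 30:
(30 - 20) / (100 - 20) = e^(-0.07t), so t = -ln(0.125)/0.07 ≈ 29.7 minutes.


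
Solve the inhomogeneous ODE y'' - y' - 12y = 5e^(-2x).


Characteristic roots of r² - r - 12 = 0 are 4, -3.
y_h = C₁e^(4x) + C₂e^(-3x).
Forcing exponent -2 is not a characteristic root; try y_p = Ae^(-2x).
Substitute: A·(4 + (-1)·-2 + (-12)) = A·-6 = 5, so A = -5/6.
General solution: y = C₁e^(4x) + C₂e^(-3x) - (5/6)e^(-2x).


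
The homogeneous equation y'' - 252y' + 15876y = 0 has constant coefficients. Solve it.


Characteristic equation: r² - 252r + 15876 = 0, i.e. (r - 126)² = 0.
Repeated root r = 126; include an x factor for the second linearly independent solution.
General solution: y = (C₁ + C₂x)e^(126x).


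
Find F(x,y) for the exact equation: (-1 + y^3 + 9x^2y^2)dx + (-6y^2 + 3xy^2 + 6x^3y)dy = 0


Check exactness: ∂M/∂y = 3y^2 + 18x^2y and ∂N/∂x = 3y^2 + 18x^2y; equal, so the equation is exact.
Integrate M with respect to x (treating y as constant): ∫M dx = -x + xy^3 + 3x^3y^2 + h(y).
Differentiate w.r.t. y and set equal to N: the x-dependent terms already match, leaving h'(y) = -6y^2. Integrate: h(y) = -2y^3.
So F(x,y) = -2y^3 - x + xy^3 + 3x^3y^2.
General solution: -2y^3 - x + xy^3 + 3x^3y^2 = C.


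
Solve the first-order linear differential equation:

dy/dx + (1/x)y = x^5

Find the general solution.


P(x) = 1/x ⇒ μ = x^1.
(x^1 y)' = x^6 ⇒ x^1 y = x^7/(7) + C.
Solve for y: y = (1/7)x^6 + C/x^1.


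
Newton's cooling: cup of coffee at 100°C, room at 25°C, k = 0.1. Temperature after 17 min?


Newton's law: dT/dt = -k(T - T_a) has solution T(t) = T_a + (T₀ - T_a)e^(-kt).
Plug in T_a = 25, T₀ = 100, k = 0.1, t = 17: T(17) = 25 + (75)e^(-1.70) ≈ 38.7°C.


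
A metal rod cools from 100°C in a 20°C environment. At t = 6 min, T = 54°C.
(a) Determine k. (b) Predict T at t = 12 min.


Newton's law: T(t) = T_a + (T₀ - T_a)e^(-kt).
(a) Use T(6) = 54: (54 - 20)/(100 - 20) = e^(-k·6), so k = -ln(0.425)/6 ≈ 0.1426.
(b) Apply k to t = 12: T(12) = 20 + (80)e^(-1.711) ≈ 34.5°C.


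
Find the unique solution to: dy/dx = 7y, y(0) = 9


General solution of y' = 7y is y = Ce^(7x).
Apply y(0) = 9: C = 9.
Particular solution: y = 9e^(7x).


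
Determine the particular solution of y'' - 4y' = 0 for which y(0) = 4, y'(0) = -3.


Characteristic roots of r² - 4r = 0 are 4, 0.
General solution y = c₁ e^(4x) + c₂.
Apply y(0) = 4: c₁ + c₂ = 4. Apply y'(0) = -3: 4 c₁ + 0 c₂ = -3.
Solve: c₁ = -3/4, c₂ = 19/4.
Particular solution: y = -(3/4)e^(4x) + 19/4.


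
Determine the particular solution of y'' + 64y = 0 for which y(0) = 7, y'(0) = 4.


Characteristic roots of r² + 64 = 0 are ±8i, so y = C₁cos(8x) + C₂sin(8x).
Apply y(0) = 7: C₁ = 7. Differentiate and apply y'(0) = 4: 8·C₂ = 4, so C₂ = 1/2.
Particular solution: y = 7cos(8x) + (1/2)sin(8x).


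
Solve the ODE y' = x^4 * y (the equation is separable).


Separate variables: dy/y = x^4 dx.
Integrate: ln|y| = (1/5)x^5 + C₀.
Exponentiate: y = Ce^((1/5)x^5).


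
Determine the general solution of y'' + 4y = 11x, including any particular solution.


Homogeneous: r² + 4 = 0 ⇒ r = ±2i, y_h = C₁cos(2x) + C₂sin(2x).
Polynomial forcing; try y_p = Ax + B. Then y_p'' + 4 y_p = 4(Ax + B) = 11x, so B = 0 and A = 11/4.
General solution: y = C₁cos(2x) + C₂sin(2x) + (11/4)x.


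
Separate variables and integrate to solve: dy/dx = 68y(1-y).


Separate: dy/[y(1-y)] = 68 dx.
Partial fractions: 1/[y(1-y)] = 1/y + 1/(1-y).
Integrate: ln|y/(1-y)| = 68x + C₀.
Solve for y: y = 1/(1 + Ce^(-68x)).


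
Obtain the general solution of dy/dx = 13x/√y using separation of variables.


Separate: √y dy = 13x dx.
Integrate: (2/3)y^(3/2) = (13/2)x² + C.


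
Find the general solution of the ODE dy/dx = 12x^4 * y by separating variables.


Separate variables: dy/y = 12x^4 dx.
Integrate: ln|y| = (12/5)x^5 + C₀.
Exponentiate: y = Ce^((12/5)x^5).


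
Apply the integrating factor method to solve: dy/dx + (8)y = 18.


P(x) = 8, Q(x) = 18; integrating factor μ = e^(8x).
(μ y)' = 18e^(8x) ⇒ μ y = (9/4)e^(8x) + C.
Divide by μ: y = 9/4 + Ce^(-8x).


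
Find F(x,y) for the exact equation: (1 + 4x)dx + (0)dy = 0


Check exactness: ∂M/∂y = 0 and ∂N/∂x = 0; equal, so the equation is exact.
Integrate M with respect to x (treating y as constant): ∫M dx = x + 2x^2 + h(y).
Differentiate w.r.t. y and set equal to N: all terms match, so h'(y) = 0 and h is a constant absorbed into C.
General solution: x + 2x^2 = C.


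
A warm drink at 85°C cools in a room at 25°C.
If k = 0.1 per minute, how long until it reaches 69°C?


From T(t) = T_a + (T₀ - T_a)e^(-kt), set T(t) = 69:
(69 - 25) / (85 - 25) = e^(-0.1t), so t = -ln(0.733)/0.1 ≈ 3.1 minutes.


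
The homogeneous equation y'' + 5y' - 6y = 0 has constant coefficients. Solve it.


Characteristic equation: r² + 5r - 6 = 0.
Factor: (r - 1)(r + 6) = 0 ⇒ r = 1, -6 (distinct real).
General solution: y = C₁e^(x) + C₂e^(-6x).


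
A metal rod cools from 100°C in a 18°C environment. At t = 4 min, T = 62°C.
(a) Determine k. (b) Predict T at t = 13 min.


Newton's law: T(t) = T_a + (T₀ - T_a)e^(-kt).
(a) Use T(4) = 62: (62 - 18)/(100 - 18) = e^(-k·4), so k = -ln(0.537)/4 ≈ 0.1556.
(b) Apply k to t = 13: T(13) = 18 + (82)e^(-2.023) ≈ 28.8°C.


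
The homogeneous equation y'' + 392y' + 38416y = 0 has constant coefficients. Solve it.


Characteristic equation: r² + 392r + 38416 = 0, i.e. (r + 196)² = 0.
Repeated root r = -196; include an x factor for the second linearly independent solution.
General solution: y = (C₁ + C₂x)e^(-196x).


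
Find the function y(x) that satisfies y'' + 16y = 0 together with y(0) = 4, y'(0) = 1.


Characteristic roots of r² + 16 = 0 are ±4i, so y = C₁cos(4x) + C₂sin(4x).
Apply y(0) = 4: C₁ = 4. Differentiate and apply y'(0) = 1: 4·C₂ = 1, so C₂ = 1/4.
Particular solution: y = 4cos(4x) + (1/4)sin(4x).


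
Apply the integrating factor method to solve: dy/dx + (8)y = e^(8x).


P(x) = 8 ⇒ μ = e^(8x).
(μ y)' = e^(16x) ⇒ μ y = (1/16)e^(16x) + C.
Divide by μ: y = (1/16)e^(8x) + Ce^(-8x).


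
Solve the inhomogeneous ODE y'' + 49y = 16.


Homogeneous part: r² + 49 = 0 ⇒ r = ±7i, so y_h = C₁cos(7x) + C₂sin(7x).
Try constant y_p = A; plug in: 49A = 16 ⇒ A = 16/49.
General solution: y = C₁cos(7x) + C₂sin(7x) + 16/49.


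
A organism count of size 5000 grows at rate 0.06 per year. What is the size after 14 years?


The ODE dP/dt = 0.06P has solution P(t) = P(0)e^(0.06t).
Substitute P(0) = 5000 and t = 14: P(14) = 5000 e^(0.84) ≈ 11582.


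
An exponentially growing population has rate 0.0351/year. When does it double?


Exponential growth: P(t) = P₀ e^(0.0351t). Set P(t)/P₀ = 2: e^(0.0351t) = 2.
Solve: t = ln(2)/0.0351 ≈ 19.75 years.


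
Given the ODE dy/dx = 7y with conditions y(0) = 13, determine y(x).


General solution of y' = 7y is y = Ce^(7x).
Apply y(0) = 13: C = 13.
Particular solution: y = 13e^(7x).


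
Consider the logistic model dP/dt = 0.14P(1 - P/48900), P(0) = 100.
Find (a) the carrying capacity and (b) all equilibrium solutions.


Logistic ODE dP/dt = 0.14P(1 - P/48900) has equilibria where dP/dt = 0, i.e. P = 0 or P = 48900.
The coefficient (1 - P/K) = 0 when P = K, identifying K = 48900 as the carrying capacity.
(a) K = 48900; (b) equilibria P = 0 and P = 48900.


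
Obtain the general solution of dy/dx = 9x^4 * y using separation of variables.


Separate variables: dy/y = 9x^4 dx.
Integrate: ln|y| = (9/5)x^5 + C₀.
Exponentiate: y = Ce^((9/5)x^5).


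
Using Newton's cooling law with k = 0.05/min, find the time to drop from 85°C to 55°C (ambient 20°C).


From T(t) = T_a + (T₀ - T_a)e^(-kt), set T(t) = 55:
(55 - 20) / (85 - 20) = e^(-0.05t), so t = -ln(0.538)/0.05 ≈ 12.4 minutes.


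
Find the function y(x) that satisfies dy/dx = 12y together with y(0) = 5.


General solution of y' = 12y is y = Ce^(12x).
Apply y(0) = 5: C = 5.
Particular solution: y = 5e^(12x).


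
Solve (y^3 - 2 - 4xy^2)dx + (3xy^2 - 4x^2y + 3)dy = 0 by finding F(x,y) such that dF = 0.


Check exactness: ∂M/∂y = 3y^2 - 8xy and ∂N/∂x = 3y^2 - 8xy; equal, so the equation is exact.
Integrate M with respect to x (treating y as constant): ∫M dx = xy^3 - 2x - 2x^2y^2 + h(y).
Differentiate w.r.t. y and set equal to N: the x-dependent terms already match, leaving h'(y) = 3. Integrate: h(y) = 3y.
So F(x,y) = xy^3 - 2x - 2x^2y^2 + 3y.
General solution: xy^3 - 2x - 2x^2y^2 + 3y = C.


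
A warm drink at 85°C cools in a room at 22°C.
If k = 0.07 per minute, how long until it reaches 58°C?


From T(t) = T_a + (T₀ - T_a)e^(-kt), set T(t) = 58:
(58 - 22) / (85 - 22) = e^(-0.07t), so t = -ln(0.571)/0.07 ≈ 8.0 minutes.


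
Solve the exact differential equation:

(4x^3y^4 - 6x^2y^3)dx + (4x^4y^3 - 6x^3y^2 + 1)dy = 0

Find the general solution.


Check exactness: ∂M/∂y = 16x^3y^3 - 18x^2y^2 and ∂N/∂x = 16x^3y^3 - 18x^2y^2; equal, so the equation is exact.
Integrate M with respect to x (treating y as constant): ∫M dx = x^4y^4 - 2x^3y^3 + h(y).
Differentiate w.r.t. y and set equal to N: the x-dependent terms already match, leaving h'(y) = 1. Integrate: h(y) = y.
So F(x,y) = x^4y^4 - 2x^3y^3 + y.
General solution: x^4y^4 - 2x^3y^3 + y = C.


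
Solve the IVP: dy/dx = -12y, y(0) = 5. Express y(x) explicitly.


General solution of y' = -12y is y = Ce^(-12x).
Apply y(0) = 5: C = 5.
Particular solution: y = 5e^(-12x).


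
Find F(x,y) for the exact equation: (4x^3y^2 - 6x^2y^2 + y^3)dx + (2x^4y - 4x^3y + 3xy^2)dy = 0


Check exactness: ∂M/∂y = 8x^3y - 12x^2y + 3y^2 and ∂N/∂x = 8x^3y - 12x^2y + 3y^2; equal, so the equation is exact.
Integrate M with respect to x (treating y as constant): ∫M dx = x^4y^2 - 2x^3y^2 + xy^3 + h(y).
Differentiate w.r.t. y and set equal to N: all terms match, so h'(y) = 0 and h is a constant absorbed into C.
General solution: x^4y^2 - 2x^3y^2 + xy^3 = C.


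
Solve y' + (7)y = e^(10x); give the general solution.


P(x) = 7 ⇒ μ = e^(7x).
(μ y)' = e^(17x) ⇒ μ y = e^(17x)/17 + C.
Divide by μ: y = (1/17)e^(10x) + Ce^(-7x).


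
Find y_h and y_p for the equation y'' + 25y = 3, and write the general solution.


Homogeneous part: r² + 25 = 0 ⇒ r = ±5i, so y_h = C₁cos(5x) + C₂sin(5x).
Try constant y_p = A; plug in: 25A = 3 ⇒ A = 3/25.
General solution: y = C₁cos(5x) + C₂sin(5x) + 3/25.


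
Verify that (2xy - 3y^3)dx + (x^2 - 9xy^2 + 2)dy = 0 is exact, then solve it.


Check exactness: ∂M/∂y = 2x - 9y^2 and ∂N/∂x = 2x - 9y^2; equal, so the equation is exact.
Integrate M with respect to x (treating y as constant): ∫M dx = x^2y - 3xy^3 + h(y).
Differentiate w.r.t. y and set equal to N: the x-dependent terms already match, leaving h'(y) = 2. Integrate: h(y) = 2y.
So F(x,y) = x^2y - 3xy^3 + 2y.
General solution: x^2y - 3xy^3 + 2y = C.


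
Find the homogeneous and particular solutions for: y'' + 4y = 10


Homogeneous part: r² + 4 = 0 ⇒ r = ±2i, so y_h = C₁cos(2x) + C₂sin(2x).
Try constant y_p = A; plug in: 4A = 10 ⇒ A = 5/2.
General solution: y = C₁cos(2x) + C₂sin(2x) + 5/2.


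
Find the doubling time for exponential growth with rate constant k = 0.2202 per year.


Exponential growth: P(t) = P₀ e^(0.2202t). Set P(t)/P₀ = 2: e^(0.2202t) = 2.
Solve: t = ln(2)/0.2202 ≈ 3.15 years.


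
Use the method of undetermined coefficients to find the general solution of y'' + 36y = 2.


Homogeneous part: r² + 36 = 0 ⇒ r = ±6i, so y_h = C₁cos(6x) + C₂sin(6x).
Try constant y_p = A; plug in: 36A = 2 ⇒ A = 1/18.
General solution: y = C₁cos(6x) + C₂sin(6x) + 1/18.


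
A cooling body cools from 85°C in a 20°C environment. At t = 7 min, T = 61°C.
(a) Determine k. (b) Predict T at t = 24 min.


Newton's law: T(t) = T_a + (T₀ - T_a)e^(-kt).
(a) Use T(7) = 61: (61 - 20)/(85 - 20) = e^(-k·7), so k = -ln(0.631)/7 ≈ 0.0658.
(b) Apply k to t = 24: T(24) = 20 + (65)e^(-1.580) ≈ 33.4°C.


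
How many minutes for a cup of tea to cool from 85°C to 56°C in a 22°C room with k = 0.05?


From T(t) = T_a + (T₀ - T_a)e^(-kt), set T(t) = 56:
(56 - 22) / (85 - 22) = e^(-0.05t), so t = -ln(0.540)/0.05 ≈ 12.3 minutes.


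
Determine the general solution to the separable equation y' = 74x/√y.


Separate: √y dy = 74x dx.
Integrate: (2/3)y^(3/2) = 37x² + C.


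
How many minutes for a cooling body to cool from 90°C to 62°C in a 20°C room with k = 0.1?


From T(t) = T_a + (T₀ - T_a)e^(-kt), set T(t) = 62:
(62 - 20) / (90 - 20) = e^(-0.1t), so t = -ln(0.600)/0.1 ≈ 5.1 minutes.


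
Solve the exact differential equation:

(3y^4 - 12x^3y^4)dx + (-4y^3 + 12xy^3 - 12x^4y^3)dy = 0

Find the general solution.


Check exactness: ∂M/∂y = 12y^3 - 48x^3y^3 and ∂N/∂x = 12y^3 - 48x^3y^3; equal, so the equation is exact.
Integrate M with respect to x (treating y as constant): ∫M dx = 3xy^4 - 3x^4y^4 + h(y).
Differentiate w.r.t. y and set equal to N: the x-dependent terms already match, leaving h'(y) = -4y^3. Integrate: h(y) = -y^4.
So F(x,y) = -y^4 + 3xy^4 - 3x^4y^4.
General solution: -y^4 + 3xy^4 - 3x^4y^4 = C.


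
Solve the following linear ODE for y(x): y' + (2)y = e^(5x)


P(x) = 2 ⇒ μ = e^(2x).
(μ y)' = e^(7x) ⇒ μ y = e^(7x)/7 + C.
Divide by μ: y = (1/7)e^(5x) + Ce^(-2x).


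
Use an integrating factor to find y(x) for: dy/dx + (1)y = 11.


P(x) = 1, Q(x) = 11; integrating factor μ = e^(x).
(μ y)' = 11e^(x) ⇒ μ y = 11e^(x) + C.
Divide by μ: y = 11 + Ce^(-x).


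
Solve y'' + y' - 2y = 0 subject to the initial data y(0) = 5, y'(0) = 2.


Characteristic roots of r² + r - 2 = 0 are 1, -2.
General solution y = c₁ e^(x) + c₂ e^(-2x).
Apply y(0) = 5: c₁ + c₂ = 5. Apply y'(0) = 2: 1 c₁ - 2 c₂ = 2.
Solve: c₁ = 4, c₂ = 1.
Particular solution: y = 4e^(x) + e^(-2x).


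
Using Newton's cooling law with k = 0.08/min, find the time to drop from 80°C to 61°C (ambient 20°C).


From T(t) = T_a + (T₀ - T_a)e^(-kt), set T(t) = 61:
(61 - 20) / (80 - 20) = e^(-0.08t), so t = -ln(0.683)/0.08 ≈ 4.8 minutes.
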